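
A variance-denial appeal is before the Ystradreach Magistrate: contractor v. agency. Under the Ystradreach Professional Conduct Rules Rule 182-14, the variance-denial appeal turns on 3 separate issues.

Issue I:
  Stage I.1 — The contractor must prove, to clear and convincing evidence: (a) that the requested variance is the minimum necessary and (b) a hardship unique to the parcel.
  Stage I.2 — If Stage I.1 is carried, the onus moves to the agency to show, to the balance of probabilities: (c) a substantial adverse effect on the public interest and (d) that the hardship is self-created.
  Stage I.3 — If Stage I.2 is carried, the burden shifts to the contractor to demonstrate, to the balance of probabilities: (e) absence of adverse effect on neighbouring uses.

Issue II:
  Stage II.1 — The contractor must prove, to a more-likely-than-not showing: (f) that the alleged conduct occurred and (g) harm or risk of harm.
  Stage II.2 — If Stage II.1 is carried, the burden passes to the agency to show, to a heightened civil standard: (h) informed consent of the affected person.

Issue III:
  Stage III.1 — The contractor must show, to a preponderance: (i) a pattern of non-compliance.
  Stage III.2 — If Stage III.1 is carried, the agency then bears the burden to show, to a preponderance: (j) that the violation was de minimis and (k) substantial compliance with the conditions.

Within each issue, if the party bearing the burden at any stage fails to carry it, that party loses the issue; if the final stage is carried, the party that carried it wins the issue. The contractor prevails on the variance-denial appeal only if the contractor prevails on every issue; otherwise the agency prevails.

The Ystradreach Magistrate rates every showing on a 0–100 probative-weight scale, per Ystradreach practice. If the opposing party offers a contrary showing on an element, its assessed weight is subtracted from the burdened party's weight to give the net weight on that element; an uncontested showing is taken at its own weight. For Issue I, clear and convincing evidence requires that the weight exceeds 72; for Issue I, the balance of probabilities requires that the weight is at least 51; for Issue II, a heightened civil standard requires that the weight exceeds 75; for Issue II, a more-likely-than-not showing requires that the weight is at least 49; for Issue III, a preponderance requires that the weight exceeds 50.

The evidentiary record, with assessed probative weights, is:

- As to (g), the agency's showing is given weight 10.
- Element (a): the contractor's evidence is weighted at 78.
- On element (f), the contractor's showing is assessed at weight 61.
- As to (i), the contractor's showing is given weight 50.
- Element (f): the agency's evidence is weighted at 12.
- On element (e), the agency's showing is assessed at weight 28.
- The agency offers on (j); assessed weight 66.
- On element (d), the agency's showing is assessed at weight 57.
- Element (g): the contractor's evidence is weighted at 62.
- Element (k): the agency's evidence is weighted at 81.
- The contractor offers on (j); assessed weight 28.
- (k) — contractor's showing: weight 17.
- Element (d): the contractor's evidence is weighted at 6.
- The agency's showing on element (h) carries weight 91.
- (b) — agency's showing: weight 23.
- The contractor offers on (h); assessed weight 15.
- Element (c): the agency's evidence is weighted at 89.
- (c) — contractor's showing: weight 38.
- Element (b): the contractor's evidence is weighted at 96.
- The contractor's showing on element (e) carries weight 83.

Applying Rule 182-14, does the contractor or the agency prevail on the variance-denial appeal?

— Issue I —
At Stage I.1 the contractor must meet clear and convincing evidence (weight exceeds 72): on (a) the weight is 78, > 72, so (a) meets the standard; on (b) the weight is 96 less the opposing 23 gives net 73, > 72, so (b) meets the standard.
  Stage I.1 is satisfied; the onus moves to the agency.
At Stage I.2 the agency must meet the balance of probabilities (weight is at least 51): on (c) the weight is 89 less the opposing 38 gives net 51, which does reach 51, so (c) meets the standard; on (d) the weight is 57 less the opposing 6 gives net 51, ≥ 51, so (d) meets the standard.
  The agency carries Stage I.2; the contractor now bears the burden.
At Stage I.3 the contractor must meet the balance of probabilities (weight is at least 51): on (e) the weight is 83 less the opposing 28 gives net 55, which does reach 51, so (e) meets the standard.
  All elements met at the final stage.
All stages carried — the contractor prevails on this issue.
— Issue II —
Stage II.1 — burden on contractor; standard: a more-likely-than-not showing (weight is at least 49).
    (f): 61 − 12 = 49 ≥ 49 [met]
    (g): 62 − 10 = 52 ≥ 49 [met]
  The contractor carries Stage II.1; the agency now bears the burden.
Stage II.2 — burden on agency; standard: a heightened civil standard (weight exceeds 75).
    (h): 91 − 15 = 76 > 75 [met]
  All elements met at the final stage.
All stages carried — the agency prevails on this issue.
— Issue III —
Stage III.1 (contractor, a preponderance, weight exceeds 50): (i) 50 ≤ 50 — fails.
  The contractor does not carry Stage III.1.
The agency prevails on this issue.
Per-issue: Issue I → contractor; Issue II → agency; Issue III → agency. The contractor must prevail on every issue; overall, the agency prevails.

agency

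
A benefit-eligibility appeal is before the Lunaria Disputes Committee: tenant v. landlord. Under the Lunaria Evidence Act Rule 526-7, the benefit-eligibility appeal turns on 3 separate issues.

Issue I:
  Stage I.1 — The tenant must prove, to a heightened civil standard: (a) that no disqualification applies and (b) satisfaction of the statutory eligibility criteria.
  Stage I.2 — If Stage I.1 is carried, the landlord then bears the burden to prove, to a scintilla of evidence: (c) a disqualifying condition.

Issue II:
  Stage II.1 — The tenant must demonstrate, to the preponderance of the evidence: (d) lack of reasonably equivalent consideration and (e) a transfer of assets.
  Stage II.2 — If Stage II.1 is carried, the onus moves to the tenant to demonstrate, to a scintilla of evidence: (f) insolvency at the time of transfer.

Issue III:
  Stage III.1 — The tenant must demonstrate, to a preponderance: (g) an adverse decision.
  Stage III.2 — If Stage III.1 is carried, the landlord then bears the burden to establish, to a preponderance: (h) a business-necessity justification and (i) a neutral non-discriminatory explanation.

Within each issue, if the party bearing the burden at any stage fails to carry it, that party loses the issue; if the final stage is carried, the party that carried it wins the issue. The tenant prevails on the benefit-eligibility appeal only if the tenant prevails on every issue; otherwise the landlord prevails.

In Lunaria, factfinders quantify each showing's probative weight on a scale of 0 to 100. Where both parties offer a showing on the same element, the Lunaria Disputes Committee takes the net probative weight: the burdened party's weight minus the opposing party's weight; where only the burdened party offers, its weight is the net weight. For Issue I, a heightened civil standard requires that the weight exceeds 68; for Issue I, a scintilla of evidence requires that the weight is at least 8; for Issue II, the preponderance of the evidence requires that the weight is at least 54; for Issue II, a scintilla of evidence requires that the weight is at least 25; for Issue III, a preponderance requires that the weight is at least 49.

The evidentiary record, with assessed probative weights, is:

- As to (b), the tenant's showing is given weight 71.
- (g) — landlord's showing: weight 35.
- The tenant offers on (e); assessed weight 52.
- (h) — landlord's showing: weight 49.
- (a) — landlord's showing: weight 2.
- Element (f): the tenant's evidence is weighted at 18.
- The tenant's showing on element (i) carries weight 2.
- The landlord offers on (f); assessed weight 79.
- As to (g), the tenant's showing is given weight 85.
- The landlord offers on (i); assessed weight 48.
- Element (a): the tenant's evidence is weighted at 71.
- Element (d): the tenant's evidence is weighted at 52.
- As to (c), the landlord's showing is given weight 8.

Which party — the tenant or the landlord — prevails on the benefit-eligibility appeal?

landlord

— Issue I —
Stage I.1 — burden on tenant; standard: a heightened civil standard (weight exceeds 68).
    (a): 71 − 2 = 69 > 68 [met]
    (b): 71 > 68 [met]
  Stage I.1 is satisfied; the onus moves to the landlord.
Stage I.2 — burden on landlord; standard: a scintilla of evidence (weight is at least 8).
    (c): 8 ≥ 8 [met]
  All elements met at the final stage.
With every stage satisfied, the landlord prevails on this issue.
— Issue II —
Stage II.1 — burden on tenant; standard: the preponderance of the evidence (weight is at least 54).
    (d): 52 < 54 [not met]
    (e): 52 < 54 [not met]
  Stage II.1 not carried; the tenant fails its burden.
So the landlord prevails on this issue.
— Issue III —
Stage III.1 (tenant, a preponderance, weight is at least 49): (g) net 85−35=50 ≥ 49 — meets.
  Stage III.1 carried; the burden shifts to the landlord.
Stage III.2 (landlord, a preponderance, weight is at least 49): (h) 49 ≥ 49 — meets; (i) net 48−2=46 < 49 — fails.
  Not every element is met, so the landlord fails to carry Stage III.2.
The analysis ends at Stage III.2; the tenant prevails on this issue.
Per-issue: Issue I → landlord; Issue II → landlord; Issue III → tenant. The tenant must prevail on every issue; overall, the landlord prevails.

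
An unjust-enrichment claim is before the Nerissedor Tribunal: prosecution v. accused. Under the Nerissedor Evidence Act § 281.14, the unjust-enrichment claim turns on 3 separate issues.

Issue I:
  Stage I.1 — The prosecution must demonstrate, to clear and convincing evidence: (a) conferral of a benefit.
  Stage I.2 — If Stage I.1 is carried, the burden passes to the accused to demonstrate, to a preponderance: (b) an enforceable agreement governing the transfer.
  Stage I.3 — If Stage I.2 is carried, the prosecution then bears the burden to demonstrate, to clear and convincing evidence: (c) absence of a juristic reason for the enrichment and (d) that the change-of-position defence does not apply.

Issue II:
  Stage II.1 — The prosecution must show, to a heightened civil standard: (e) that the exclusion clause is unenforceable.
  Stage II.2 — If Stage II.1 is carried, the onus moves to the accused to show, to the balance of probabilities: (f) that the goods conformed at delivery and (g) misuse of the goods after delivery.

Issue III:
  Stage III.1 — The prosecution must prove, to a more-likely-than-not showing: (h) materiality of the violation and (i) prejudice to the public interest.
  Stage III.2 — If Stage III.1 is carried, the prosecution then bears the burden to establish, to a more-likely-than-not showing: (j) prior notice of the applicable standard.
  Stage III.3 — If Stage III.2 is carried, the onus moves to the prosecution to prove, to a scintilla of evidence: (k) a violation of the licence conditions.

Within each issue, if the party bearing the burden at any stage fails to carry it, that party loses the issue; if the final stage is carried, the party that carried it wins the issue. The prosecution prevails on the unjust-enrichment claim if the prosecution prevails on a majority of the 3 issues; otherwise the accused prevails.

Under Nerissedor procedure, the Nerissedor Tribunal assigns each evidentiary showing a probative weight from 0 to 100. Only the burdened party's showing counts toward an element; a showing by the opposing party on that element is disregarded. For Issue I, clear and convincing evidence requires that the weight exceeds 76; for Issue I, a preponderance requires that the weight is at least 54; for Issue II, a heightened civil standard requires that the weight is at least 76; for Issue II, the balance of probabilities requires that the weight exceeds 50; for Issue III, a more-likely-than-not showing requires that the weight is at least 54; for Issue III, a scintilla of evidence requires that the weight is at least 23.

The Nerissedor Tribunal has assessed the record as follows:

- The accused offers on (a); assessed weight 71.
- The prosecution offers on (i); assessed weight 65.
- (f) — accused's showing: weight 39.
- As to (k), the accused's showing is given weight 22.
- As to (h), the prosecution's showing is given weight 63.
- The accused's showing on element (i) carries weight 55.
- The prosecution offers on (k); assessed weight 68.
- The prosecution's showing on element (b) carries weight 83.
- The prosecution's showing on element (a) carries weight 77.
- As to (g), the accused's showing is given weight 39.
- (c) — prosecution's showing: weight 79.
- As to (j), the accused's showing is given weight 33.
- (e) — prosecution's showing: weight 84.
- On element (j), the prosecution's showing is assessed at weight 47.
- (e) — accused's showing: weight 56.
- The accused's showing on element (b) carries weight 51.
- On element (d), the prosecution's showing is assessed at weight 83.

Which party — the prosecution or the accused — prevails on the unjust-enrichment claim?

— Issue I —
Stage I.1 (prosecution, clear and convincing evidence, weight exceeds 76): (a) 77 (accused's 71 disregarded) > 76 — meets.
  Stage I.1 carried; the burden shifts to the accused.
Stage I.2 (accused, a preponderance, weight is at least 54): (b) 51 (prosecution's 83 disregarded) < 54 — fails.
  The accused does not carry Stage I.2.
The analysis ends at Stage I.2; the prosecution prevails on this issue.
— Issue II —
Stage II.1 (prosecution, a heightened civil standard, weight is at least 76): (e) 84 (accused's 56 disregarded) ≥ 76 — meets.
  The prosecution carries Stage II.1; the accused now bears the burden.
Stage II.2 (accused, the balance of probabilities, weight exceeds 50): (f) 39 ≤ 50 — fails; (g) 39 ≤ 50 — fails.
  The accused does not carry Stage II.2.
The analysis ends at Stage II.2; the prosecution prevails on this issue.
— Issue III —
Stage III.1 (prosecution, a more-likely-than-not showing, weight is at least 54): (h) 63 ≥ 54 — meets; (i) 65 (accused's 55 disregarded) ≥ 54 — meets.
  All elements met. The prosecution retains the burden for Stage III.2.
Stage III.2 (prosecution, a more-likely-than-not showing, weight is at least 54): (j) 47 (accused's 33 disregarded) < 54 — fails.
  Stage III.2 not carried; the prosecution fails its burden.
So the accused prevails on this issue.
Per-issue: Issue I → prosecution; Issue II → prosecution; Issue III → accused. The prosecution must prevail on a majority of issues; overall, the prosecution prevails.

prosecution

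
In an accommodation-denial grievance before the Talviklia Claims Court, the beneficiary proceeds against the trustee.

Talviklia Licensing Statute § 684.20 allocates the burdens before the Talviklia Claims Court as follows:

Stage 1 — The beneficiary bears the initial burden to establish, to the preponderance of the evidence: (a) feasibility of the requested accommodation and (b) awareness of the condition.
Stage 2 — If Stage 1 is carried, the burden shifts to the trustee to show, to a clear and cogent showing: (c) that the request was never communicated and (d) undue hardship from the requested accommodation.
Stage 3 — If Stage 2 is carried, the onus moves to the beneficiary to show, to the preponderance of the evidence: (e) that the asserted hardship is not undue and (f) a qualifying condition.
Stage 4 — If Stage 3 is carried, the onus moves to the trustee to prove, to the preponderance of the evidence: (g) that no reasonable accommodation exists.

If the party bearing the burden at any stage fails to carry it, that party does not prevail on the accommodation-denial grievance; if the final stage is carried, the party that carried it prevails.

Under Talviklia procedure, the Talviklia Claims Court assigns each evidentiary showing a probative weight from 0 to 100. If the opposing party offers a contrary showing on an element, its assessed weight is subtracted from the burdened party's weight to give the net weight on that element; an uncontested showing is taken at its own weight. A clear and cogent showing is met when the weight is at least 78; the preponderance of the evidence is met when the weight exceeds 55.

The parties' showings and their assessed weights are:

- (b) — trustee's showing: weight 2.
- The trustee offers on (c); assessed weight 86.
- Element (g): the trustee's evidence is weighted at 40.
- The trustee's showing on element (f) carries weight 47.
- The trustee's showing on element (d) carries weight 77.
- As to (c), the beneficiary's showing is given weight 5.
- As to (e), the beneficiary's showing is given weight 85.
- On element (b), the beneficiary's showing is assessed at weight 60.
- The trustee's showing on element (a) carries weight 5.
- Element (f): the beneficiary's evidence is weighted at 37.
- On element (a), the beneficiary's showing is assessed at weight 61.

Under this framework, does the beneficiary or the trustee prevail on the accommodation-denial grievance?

Stage 1 — burden on beneficiary; standard: the preponderance of the evidence (weight exceeds 55).
    (a): 61 − 5 = 56 > 55 [met]
    (b): 60 − 2 = 58 > 55 [met]
  Stage 1 carried; the burden shifts to the trustee.
Stage 2 — burden on trustee; standard: a clear and cogent showing (weight is at least 78).
    (c): 86 − 5 = 81 ≥ 78 [met]
    (d): 77 < 78 [not met]
  Stage 2 not carried; the trustee fails its burden.
The beneficiary prevails.

beneficiary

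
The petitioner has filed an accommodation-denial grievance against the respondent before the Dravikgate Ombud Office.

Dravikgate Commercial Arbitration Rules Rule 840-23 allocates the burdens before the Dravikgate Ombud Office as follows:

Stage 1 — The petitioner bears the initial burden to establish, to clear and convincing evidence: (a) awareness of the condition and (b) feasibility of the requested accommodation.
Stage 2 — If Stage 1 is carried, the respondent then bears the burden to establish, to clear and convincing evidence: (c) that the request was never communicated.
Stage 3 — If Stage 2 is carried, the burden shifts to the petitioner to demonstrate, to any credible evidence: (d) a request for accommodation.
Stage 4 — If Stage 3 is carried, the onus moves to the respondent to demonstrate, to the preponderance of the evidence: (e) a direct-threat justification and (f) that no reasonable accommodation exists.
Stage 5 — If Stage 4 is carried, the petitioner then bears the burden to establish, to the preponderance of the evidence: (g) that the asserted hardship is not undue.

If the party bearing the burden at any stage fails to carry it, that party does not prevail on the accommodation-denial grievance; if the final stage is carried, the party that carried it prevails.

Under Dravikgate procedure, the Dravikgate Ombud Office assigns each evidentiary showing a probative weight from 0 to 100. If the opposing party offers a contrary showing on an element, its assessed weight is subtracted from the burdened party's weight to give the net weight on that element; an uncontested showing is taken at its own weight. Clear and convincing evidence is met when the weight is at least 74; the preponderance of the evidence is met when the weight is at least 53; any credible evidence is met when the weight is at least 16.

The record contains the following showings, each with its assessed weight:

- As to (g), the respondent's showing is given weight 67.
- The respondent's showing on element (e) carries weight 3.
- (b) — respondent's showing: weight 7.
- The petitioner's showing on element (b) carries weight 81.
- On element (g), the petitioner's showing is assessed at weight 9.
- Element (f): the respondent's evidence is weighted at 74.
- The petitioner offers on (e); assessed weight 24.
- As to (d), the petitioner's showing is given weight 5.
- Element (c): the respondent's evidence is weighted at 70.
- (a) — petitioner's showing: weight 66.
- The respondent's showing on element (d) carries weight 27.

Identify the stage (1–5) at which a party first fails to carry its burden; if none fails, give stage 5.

stage 1

Stage 1 (petitioner, clear and convincing evidence, weight is at least 74): (a) 66 < 74 — fails; (b) net 81−7=74 ≥ 74 — meets.
  The petitioner does not carry Stage 1.
The respondent prevails.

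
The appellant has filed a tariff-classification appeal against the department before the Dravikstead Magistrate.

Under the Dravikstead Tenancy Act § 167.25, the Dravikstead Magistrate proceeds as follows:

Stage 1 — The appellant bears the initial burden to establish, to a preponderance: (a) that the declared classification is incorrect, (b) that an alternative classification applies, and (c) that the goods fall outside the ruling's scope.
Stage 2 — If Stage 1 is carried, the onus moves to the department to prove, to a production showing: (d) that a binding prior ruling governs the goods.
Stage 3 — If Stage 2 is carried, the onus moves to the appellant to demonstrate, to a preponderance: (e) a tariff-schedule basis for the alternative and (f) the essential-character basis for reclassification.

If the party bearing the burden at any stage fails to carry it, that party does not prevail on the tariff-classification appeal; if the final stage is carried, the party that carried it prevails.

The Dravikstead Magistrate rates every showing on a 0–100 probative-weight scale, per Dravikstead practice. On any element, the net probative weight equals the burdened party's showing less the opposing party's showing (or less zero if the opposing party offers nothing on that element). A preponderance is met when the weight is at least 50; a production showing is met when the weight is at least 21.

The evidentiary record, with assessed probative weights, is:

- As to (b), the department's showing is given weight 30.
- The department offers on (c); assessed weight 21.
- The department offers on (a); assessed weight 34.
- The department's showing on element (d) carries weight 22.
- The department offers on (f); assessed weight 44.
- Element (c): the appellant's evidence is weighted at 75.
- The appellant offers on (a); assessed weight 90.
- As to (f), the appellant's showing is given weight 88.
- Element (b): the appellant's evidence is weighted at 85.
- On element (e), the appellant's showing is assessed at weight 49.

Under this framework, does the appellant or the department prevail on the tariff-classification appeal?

Stage 1 — burden on appellant; standard: a preponderance (weight is at least 50).
    (a): 90 − 34 = 56 ≥ 50 [met]
    (b): 85 − 30 = 55 ≥ 50 [met]
    (c): 75 − 21 = 54 ≥ 50 [met]
  The appellant carries Stage 1; the department now bears the burden.
Stage 2 — burden on department; standard: a production showing (weight is at least 21).
    (d): 22 ≥ 21 [met]
  The department carries Stage 2; the appellant now bears the burden.
Stage 3 — burden on appellant; standard: a preponderance (weight is at least 50).
    (e): 49 < 50 [not met]
    (f): 88 − 44 = 44 < 50 [not met]
  The appellant does not carry Stage 3.
So the department prevails.

department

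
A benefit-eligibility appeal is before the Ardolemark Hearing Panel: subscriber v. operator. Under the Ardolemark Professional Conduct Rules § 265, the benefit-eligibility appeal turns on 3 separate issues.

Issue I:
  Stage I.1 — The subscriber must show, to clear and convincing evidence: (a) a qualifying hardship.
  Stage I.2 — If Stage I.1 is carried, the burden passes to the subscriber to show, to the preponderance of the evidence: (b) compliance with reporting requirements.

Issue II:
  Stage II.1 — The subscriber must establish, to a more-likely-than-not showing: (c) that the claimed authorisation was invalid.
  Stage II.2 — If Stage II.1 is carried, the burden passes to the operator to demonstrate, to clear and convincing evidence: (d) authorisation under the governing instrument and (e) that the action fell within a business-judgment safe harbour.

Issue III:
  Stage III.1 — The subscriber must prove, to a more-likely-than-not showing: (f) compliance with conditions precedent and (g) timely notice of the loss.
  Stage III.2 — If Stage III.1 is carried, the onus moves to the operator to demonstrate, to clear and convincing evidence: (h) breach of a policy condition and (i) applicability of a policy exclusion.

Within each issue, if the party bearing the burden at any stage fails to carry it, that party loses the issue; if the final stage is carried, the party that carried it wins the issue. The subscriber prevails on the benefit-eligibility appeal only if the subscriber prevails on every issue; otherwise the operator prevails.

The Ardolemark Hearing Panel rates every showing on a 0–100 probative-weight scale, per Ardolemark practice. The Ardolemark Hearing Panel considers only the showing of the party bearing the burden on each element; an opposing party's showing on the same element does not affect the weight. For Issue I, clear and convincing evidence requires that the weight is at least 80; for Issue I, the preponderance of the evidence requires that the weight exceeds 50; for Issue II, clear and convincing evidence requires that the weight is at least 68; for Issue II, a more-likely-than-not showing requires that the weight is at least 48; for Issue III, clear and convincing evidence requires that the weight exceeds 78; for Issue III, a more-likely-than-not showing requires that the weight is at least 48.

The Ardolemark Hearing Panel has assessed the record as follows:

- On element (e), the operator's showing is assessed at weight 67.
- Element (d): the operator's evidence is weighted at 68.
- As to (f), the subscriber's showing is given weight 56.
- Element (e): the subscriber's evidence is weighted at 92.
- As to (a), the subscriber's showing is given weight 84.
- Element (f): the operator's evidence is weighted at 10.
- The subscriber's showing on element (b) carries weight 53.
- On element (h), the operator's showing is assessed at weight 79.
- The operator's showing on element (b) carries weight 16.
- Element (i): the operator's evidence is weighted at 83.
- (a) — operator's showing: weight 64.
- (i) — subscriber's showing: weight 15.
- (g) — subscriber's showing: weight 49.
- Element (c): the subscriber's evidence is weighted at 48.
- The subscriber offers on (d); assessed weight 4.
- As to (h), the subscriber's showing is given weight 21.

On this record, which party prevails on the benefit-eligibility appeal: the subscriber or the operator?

operator

— Issue I —
At Stage I.1 the subscriber must meet clear and convincing evidence (weight is at least 80): on (a) the weight is 84 (the operator's 64 is given no effect), which does reach 80, so (a) meets the standard.
  All elements met. The subscriber retains the burden for Stage I.2.
At Stage I.2 the subscriber must meet the preponderance of the evidence (weight exceeds 50): on (b) the weight is 53 (the operator's 16 is given no effect), which does exceed 50, so (b) meets the standard.
  All elements met at the final stage.
All stages carried — the subscriber prevails on this issue.
— Issue II —
At Stage II.1 the subscriber must meet a more-likely-than-not showing (weight is at least 48): on (c) the weight is 48, which does reach 48, so (c) meets the standard.
  The subscriber carries Stage II.1; the operator now bears the burden.
At Stage II.2 the operator must meet clear and convincing evidence (weight is at least 68): on (d) the weight is 68 (the subscriber's 4 is given no effect), ≥ 68, so (d) meets the standard; on (e) the weight is 67 (the subscriber's 92 is given no effect), < 68, so (e) does not meet the standard.
  Not every element is met, so the operator fails to carry Stage II.2.
The analysis ends at Stage II.2; the subscriber prevails on this issue.
— Issue III —
Stage III.1 — burden on subscriber; standard: a more-likely-than-not showing (weight is at least 48).
    (f): 56 (operator's 10 disregarded) ≥ 48 [met]
    (g): 49 ≥ 48 [met]
  Stage III.1 is satisfied; the onus moves to the operator.
Stage III.2 — burden on operator; standard: clear and convincing evidence (weight exceeds 78).
    (h): 79 (subscriber's 21 disregarded) > 78 [met]
    (i): 83 (subscriber's 15 disregarded) > 78 [met]
  All elements met at the final stage.
Every stage carried; the operator prevails on this issue.
Per-issue: Issue I → subscriber; Issue II → subscriber; Issue III → operator. The subscriber must prevail on every issue; overall, the operator prevails.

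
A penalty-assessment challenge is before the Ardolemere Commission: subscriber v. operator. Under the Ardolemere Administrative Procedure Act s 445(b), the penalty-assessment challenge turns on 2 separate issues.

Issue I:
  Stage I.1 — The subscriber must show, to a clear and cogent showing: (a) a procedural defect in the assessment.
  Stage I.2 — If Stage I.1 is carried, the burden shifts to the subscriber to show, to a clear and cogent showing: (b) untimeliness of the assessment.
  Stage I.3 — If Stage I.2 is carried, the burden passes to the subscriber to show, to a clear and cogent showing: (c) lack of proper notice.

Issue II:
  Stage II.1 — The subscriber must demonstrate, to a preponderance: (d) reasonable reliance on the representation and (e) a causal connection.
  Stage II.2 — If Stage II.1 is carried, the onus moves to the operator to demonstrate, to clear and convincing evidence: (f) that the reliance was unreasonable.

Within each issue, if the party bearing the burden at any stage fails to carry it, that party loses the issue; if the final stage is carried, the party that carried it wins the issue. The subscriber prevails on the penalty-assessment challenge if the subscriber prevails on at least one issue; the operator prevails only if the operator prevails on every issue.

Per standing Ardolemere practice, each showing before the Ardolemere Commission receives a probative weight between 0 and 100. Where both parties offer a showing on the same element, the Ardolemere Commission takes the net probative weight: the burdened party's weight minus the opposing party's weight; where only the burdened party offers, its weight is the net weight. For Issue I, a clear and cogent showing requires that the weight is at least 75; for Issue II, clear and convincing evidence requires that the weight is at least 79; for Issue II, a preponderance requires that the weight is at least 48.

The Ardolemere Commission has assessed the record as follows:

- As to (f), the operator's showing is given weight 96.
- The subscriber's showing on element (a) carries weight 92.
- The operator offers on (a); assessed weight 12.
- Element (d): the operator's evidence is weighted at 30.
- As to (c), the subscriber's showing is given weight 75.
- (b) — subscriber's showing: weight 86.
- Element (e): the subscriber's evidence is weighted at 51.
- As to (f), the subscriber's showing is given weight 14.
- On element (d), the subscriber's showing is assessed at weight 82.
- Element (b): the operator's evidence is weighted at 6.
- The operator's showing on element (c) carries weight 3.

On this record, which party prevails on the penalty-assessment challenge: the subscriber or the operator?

— Issue I —
Stage I.1 (subscriber, a clear and cogent showing, weight is at least 75): (a) net 92−12=80 ≥ 75 — meets.
  Stage I.1 carried; the burden remains with the subscriber.
Stage I.2 (subscriber, a clear and cogent showing, weight is at least 75): (b) net 86−6=80 ≥ 75 — meets.
  Stage I.2 carried; the burden remains with the subscriber.
Stage I.3 (subscriber, a clear and cogent showing, weight is at least 75): (c) net 75−3=72 < 75 — fails.
  Stage I.3 not carried; the subscriber fails its burden.
The operator prevails on this issue.
— Issue II —
At Stage II.1 the subscriber must meet a preponderance (weight is at least 48): on (d) the weight is 82 less the opposing 30 gives net 52, ≥ 48, so (d) meets the standard; on (e) the weight is 51, which does reach 48, so (e) meets the standard.
  Stage II.1 carried; the burden shifts to the operator.
At Stage II.2 the operator must meet clear and convincing evidence (weight is at least 79): on (f) the weight is 96 less the opposing 14 gives net 82, ≥ 79, so (f) meets the standard.
  The operator carries the last stage.
All stages carried — the operator prevails on this issue.
Per-issue: Issue I → operator; Issue II → operator. The subscriber must prevail on at least one issue; overall, the operator prevails.

operator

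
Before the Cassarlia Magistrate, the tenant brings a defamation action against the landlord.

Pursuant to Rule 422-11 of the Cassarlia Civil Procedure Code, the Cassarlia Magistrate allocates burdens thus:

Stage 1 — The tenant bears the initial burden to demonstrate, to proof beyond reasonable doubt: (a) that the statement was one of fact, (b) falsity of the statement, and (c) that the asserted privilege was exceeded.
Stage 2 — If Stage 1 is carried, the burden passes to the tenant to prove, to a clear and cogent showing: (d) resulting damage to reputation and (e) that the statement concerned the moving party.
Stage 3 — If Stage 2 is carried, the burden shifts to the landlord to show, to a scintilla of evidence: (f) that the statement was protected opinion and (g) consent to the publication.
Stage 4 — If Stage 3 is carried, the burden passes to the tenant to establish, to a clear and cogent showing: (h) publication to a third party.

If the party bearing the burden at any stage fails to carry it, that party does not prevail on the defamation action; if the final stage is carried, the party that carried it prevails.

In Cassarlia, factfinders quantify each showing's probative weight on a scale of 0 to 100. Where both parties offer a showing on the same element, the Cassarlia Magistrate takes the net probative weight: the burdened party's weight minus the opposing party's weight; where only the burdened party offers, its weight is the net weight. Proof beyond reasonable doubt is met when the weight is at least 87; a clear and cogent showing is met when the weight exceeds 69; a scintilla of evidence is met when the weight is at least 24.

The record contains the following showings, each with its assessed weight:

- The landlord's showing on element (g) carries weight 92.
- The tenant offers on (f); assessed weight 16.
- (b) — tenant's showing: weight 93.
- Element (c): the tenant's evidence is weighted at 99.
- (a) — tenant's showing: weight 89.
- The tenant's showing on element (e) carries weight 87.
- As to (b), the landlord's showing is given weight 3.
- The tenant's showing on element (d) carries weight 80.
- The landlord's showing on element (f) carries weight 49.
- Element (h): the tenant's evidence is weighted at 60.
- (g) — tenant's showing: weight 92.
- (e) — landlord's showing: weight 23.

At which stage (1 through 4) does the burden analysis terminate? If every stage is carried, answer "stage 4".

stage 2

Stage 1 (tenant, proof beyond reasonable doubt, weight is at least 87): (a) 89 ≥ 87 — meets; (b) net 93−3=90 ≥ 87 — meets; (c) 99 ≥ 87 — meets.
  All elements met. The tenant retains the burden for Stage 2.
Stage 2 (tenant, a clear and cogent showing, weight exceeds 69): (d) 80 > 69 — meets; (e) net 87−23=64 ≤ 69 — fails.
  The tenant does not carry Stage 2.
So the landlord prevails.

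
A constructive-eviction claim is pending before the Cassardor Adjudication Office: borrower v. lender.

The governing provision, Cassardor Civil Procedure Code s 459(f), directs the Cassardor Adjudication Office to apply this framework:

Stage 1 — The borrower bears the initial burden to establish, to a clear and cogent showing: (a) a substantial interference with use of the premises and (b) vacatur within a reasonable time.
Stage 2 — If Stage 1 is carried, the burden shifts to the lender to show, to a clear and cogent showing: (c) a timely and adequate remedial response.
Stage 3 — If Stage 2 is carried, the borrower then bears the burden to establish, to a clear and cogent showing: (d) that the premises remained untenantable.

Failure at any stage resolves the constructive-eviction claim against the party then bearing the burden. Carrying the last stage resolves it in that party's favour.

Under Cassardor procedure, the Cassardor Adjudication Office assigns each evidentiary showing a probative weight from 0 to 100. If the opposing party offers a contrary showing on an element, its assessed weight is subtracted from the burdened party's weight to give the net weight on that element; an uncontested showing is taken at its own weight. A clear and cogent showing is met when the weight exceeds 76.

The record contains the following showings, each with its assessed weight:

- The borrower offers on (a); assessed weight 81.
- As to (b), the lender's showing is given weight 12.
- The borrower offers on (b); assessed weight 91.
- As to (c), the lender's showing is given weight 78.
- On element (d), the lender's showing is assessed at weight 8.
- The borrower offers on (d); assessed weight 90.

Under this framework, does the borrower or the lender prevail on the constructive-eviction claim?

Stage 1 — burden on borrower; standard: a clear and cogent showing (weight exceeds 76).
    (a): 81 > 76 [met]
    (b): 91 − 12 = 79 > 76 [met]
  Stage 1 carried; the burden shifts to the lender.
Stage 2 — burden on lender; standard: a clear and cogent showing (weight exceeds 76).
    (c): 78 > 76 [met]
  Stage 2 is satisfied; the onus moves to the borrower.
Stage 3 — burden on borrower; standard: a clear and cogent showing (weight exceeds 76).
    (d): 90 − 8 = 82 > 76 [met]
  Stage 3 carried; the final stage is satisfied.
Every stage carried; the borrower prevails.

borrower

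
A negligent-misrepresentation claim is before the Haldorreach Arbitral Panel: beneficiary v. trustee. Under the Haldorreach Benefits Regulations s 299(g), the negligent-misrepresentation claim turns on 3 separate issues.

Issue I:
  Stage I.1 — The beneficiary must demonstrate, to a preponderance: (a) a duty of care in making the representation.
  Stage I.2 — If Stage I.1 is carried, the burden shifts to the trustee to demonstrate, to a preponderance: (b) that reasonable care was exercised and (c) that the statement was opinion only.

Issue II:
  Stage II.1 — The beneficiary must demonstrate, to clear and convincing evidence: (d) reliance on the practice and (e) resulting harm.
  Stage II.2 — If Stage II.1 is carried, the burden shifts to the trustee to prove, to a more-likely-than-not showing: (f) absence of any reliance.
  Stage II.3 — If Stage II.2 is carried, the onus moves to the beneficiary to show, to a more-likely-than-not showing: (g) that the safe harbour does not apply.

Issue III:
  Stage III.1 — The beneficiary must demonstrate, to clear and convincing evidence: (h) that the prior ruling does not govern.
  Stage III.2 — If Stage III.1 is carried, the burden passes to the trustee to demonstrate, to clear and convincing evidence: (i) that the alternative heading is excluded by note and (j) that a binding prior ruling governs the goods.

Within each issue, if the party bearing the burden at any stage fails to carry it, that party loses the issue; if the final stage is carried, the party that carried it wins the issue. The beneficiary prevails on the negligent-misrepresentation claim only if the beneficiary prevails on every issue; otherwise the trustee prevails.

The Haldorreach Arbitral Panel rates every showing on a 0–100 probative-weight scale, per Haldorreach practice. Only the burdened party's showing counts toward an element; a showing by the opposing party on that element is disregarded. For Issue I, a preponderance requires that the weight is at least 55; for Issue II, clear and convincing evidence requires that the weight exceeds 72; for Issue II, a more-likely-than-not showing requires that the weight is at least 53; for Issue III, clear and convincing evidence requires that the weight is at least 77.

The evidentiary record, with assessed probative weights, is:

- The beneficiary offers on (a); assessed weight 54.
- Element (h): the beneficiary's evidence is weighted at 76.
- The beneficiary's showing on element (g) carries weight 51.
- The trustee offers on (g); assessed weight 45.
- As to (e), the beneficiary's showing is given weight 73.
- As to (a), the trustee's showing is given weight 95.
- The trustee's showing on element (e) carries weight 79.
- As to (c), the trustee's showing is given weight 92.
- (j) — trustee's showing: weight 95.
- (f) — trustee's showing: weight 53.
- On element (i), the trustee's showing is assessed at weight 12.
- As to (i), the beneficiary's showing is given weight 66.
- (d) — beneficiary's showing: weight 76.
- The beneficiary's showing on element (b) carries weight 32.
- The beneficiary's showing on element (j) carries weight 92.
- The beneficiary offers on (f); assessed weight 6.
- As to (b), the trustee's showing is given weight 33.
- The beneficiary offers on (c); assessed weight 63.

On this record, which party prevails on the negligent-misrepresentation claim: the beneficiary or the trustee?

trustee

— Issue I —
Stage I.1 (beneficiary, a preponderance, weight is at least 55): (a) 54 (trustee's 95 disregarded) < 55 — fails.
  The beneficiary does not carry Stage I.1.
The trustee prevails on this issue.
— Issue II —
Stage II.1 (beneficiary, clear and convincing evidence, weight exceeds 72): (d) 76 > 72 — meets; (e) 73 (trustee's 79 disregarded) > 72 — meets.
  Stage II.1 is satisfied; the onus moves to the trustee.
Stage II.2 (trustee, a more-likely-than-not showing, weight is at least 53): (f) 53 (beneficiary's 6 disregarded) ≥ 53 — meets.
  The trustee carries Stage II.2; the beneficiary now bears the burden.
Stage II.3 (beneficiary, a more-likely-than-not showing, weight is at least 53): (g) 51 (trustee's 45 disregarded) < 53 — fails.
  The beneficiary does not carry Stage II.3.
So the trustee prevails on this issue.
— Issue III —
Stage III.1 — burden on beneficiary; standard: clear and convincing evidence (weight is at least 77).
    (h): 76 < 77 [not met]
  Not every element is met, so the beneficiary fails to carry Stage III.1.
The analysis ends at Stage III.1; the trustee prevails on this issue.
Per-issue: Issue I → trustee; Issue II → trustee; Issue III → trustee. The beneficiary must prevail on every issue; overall, the trustee prevails.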